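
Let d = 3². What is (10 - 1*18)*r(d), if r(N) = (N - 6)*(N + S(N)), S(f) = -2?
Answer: -168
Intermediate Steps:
d = 9
r(N) = (-6 + N)*(-2 + N) (r(N) = (N - 6)*(N - 2) = (-6 + N)*(-2 + N))
(10 - 1*18)*r(d) = (10 - 1*18)*(12 + 9² - 8*9) = (10 - 18)*(12 + 81 - 72) = -8*21 = -168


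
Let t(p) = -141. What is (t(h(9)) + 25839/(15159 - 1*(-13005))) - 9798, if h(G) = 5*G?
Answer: -93298719/9388 ≈ -9938.1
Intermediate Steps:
(t(h(9)) + 25839/(15159 - 1*(-13005))) - 9798 = (-141 + 25839/(15159 - 1*(-13005))) - 9798 = (-141 + 25839/(15159 + 13005)) - 9798 = (-141 + 25839/28164) - 9798 = (-141 + 25839*(1/28164)) - 9798 = (-141 + 8613/9388) - 9798 = -1315095/9388 - 9798 = -93298719/9388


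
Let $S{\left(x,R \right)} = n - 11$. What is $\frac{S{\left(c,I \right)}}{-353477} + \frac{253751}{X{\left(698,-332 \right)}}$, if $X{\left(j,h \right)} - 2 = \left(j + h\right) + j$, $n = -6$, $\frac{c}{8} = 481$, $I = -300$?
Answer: $\frac{89695160349}{376806482} \approx 238.04$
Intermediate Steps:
$c = 3848$ ($c = 8 \cdot 481 = 3848$)
$X{\left(j,h \right)} = 2 + h + 2 j$ ($X{\left(j,h \right)} = 2 + \left(\left(j + h\right) + j\right) = 2 + \left(\left(h + j\right) + j\right) = 2 + \left(h + 2 j\right) = 2 + h + 2 j$)
$S{\left(x,R \right)} = -17$ ($S{\left(x,R \right)} = -6 - 11 = -17$)
$\frac{S{\left(c,I \right)}}{-353477} + \frac{253751}{X{\left(698,-332 \right)}} = - \frac{17}{-353477} + \frac{253751}{2 - 332 + 2 \cdot 698} = \left(-17\right) \left(- \frac{1}{353477}\right) + \frac{253751}{2 - 332 + 1396} = \frac{17}{353477} + \frac{253751}{1066} = \frac{89695160349}{376806482}$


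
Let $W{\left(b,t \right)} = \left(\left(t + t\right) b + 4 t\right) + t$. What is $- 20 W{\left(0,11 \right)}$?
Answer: $-1100$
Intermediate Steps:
$W{\left(b,t \right)} = 5 t + 2 b t$ ($W{\left(b,t \right)} = \left(2 t b + 4 t\right) + t = \left(2 b t + 4 t\right) + t = \left(4 t + 2 b t\right) + t = 5 t + 2 b t$)
$- 20 W{\left(0,11 \right)} = - 20 \cdot 11 \left(5 + 2 \cdot 0\right) = - 20 \cdot 11 \left(5 + 0\right) = - 20 \cdot 11 \cdot 5 = \left(-20\right) 55 = -1100$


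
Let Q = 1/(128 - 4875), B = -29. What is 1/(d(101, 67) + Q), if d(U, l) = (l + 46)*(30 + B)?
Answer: 4747/536410 ≈ 0.0088496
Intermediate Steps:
d(U, l) = 46 + l (d(U, l) = (l + 46)*(30 - 29) = (46 + l)*1 = 46 + l)
Q = -1/4747 (Q = 1/(-4747) = -1/4747 ≈ -0.00021066)
1/(d(101, 67) + Q) = 1/((46 + 67) - 1/4747) = 1/(113 - 1/4747) = 1/(536410/4747) = 4747/536410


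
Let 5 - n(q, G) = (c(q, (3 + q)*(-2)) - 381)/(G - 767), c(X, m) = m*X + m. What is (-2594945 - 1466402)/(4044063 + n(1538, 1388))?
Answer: -840698829/838703269 ≈ -1.0024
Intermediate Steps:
c(X, m) = m + X*m (c(X, m) = X*m + m = m + X*m)
n(q, G) = 5 - (-381 + (1 + q)*(-6 - 2*q))/(-767 + G) (n(q, G) = 5 - (((3 + q)*(-2))*(1 + q) - 381)/(G - 767) = 5 - ((-6 - 2*q)*(1 + q) - 381)/(-767 + G) = 5 - ((1 + q)*(-6 - 2*q) - 381)/(-767 + G) = 5 - (-381 + (1 + q)*(-6 - 2*q))/(-767 + G))
(-2594945 - 1466402)/(4044063 + n(1538, 1388)) = (-2594945 - 1466402)/(4044063 + (-3454 + 5*1388 + 2*(1 + 1538)*(3 + 1538))/(-767 + 1388)) = -4061347/(4044063 + (-3454 + 6940 + 2*1539*1541)/621) = -4061347/(4044063 + (-3454 + 6940 + 4743198)/621) = -4061347/(4044063 + (1/621)*4746684) = -4061347/(4044063 + 1582228/207) = -4061347/838703269/207 = -4061347*207/838703269 = -840698829/838703269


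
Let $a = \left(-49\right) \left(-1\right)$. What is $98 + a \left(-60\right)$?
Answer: $-2842$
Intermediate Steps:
$a = 49$
$98 + a \left(-60\right) = 98 + 49 \left(-60\right) = 98 - 2940 = -2842$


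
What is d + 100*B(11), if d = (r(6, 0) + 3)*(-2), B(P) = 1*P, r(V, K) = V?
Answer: 1082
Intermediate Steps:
B(P) = P
d = -18 (d = (6 + 3)*(-2) = 9*(-2) = -18)
d + 100*B(11) = -18 + 100*11 = -18 + 1100 = 1082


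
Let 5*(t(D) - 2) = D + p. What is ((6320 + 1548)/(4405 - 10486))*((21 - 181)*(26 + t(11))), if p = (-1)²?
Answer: 38269952/6081 ≈ 6293.4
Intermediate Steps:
p = 1
t(D) = 11/5 + D/5 (t(D) = 2 + (D + 1)/5 = 2 + (1 + D)/5 = 2 + (⅕ + D/5) = 11/5 + D/5)
((6320 + 1548)/(4405 - 10486))*((21 - 181)*(26 + t(11))) = ((6320 + 1548)/(4405 - 10486))*((21 - 181)*(26 + (11/5 + (⅕)*11))) = (7868/(-6081))*(-160*(26 + (11/5 + 11/5))) = (7868*(-1/6081))*(-160*(26 + 22/5)) = -(-1258880)*152/(6081*5) = -7868/6081*(-4864) = 38269952/6081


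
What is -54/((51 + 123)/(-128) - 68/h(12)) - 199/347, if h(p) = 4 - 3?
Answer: 315871/1540333 ≈ 0.20507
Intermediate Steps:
h(p) = 1
-54/((51 + 123)/(-128) - 68/h(12)) - 199/347 = -54/((51 + 123)/(-128) - 68/1) - 199/347 = -54/(174*(-1/128) - 68*1) - 199*1/347 = -54/(-87/64 - 68) - 199/347 = -54/(-4439/64) - 199/347 = -54*(-64/4439) - 199/347 = 3456/4439 - 199/347 = 315871/1540333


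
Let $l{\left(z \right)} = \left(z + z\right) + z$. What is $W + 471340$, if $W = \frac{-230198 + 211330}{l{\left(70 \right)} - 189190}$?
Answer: $\frac{22268463017}{47245} \approx 4.7134 \cdot 10^{5}$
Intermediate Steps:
$l{\left(z \right)} = 3 z$ ($l{\left(z \right)} = 2 z + z = 3 z$)
$W = \frac{4717}{47245}$ ($W = \frac{-230198 + 211330}{3 \cdot 70 - 189190} = - \frac{18868}{210 - 189190} = - \frac{18868}{-188980} = \left(-18868\right) \left(- \frac{1}{188980}\right) = \frac{4717}{47245} \approx 0.099841$)
$W + 471340 = \frac{4717}{47245} + 471340 = \frac{22268463017}{47245}$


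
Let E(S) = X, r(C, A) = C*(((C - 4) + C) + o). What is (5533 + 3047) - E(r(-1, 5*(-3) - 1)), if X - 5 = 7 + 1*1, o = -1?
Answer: 8567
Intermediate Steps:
X = 13 (X = 5 + (7 + 1*1) = 5 + (7 + 1) = 5 + 8 = 13)
r(C, A) = C*(-5 + 2*C) (r(C, A) = C*(((C - 4) + C) - 1) = C*(((-4 + C) + C) - 1) = C*((-4 + 2*C) - 1) = C*(-5 + 2*C))
E(S) = 13
(5533 + 3047) - E(r(-1, 5*(-3) - 1)) = (5533 + 3047) - 1*13 = 8580 - 13 = 8567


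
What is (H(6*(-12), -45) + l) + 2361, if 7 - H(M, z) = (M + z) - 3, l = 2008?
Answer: 4496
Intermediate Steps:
H(M, z) = 10 - M - z (H(M, z) = 7 - ((M + z) - 3) = 7 - (-3 + M + z) = 7 + (3 - M - z) = 10 - M - z)
(H(6*(-12), -45) + l) + 2361 = ((10 - 6*(-12) - 1*(-45)) + 2008) + 2361 = ((10 - 1*(-72) + 45) + 2008) + 2361 = ((10 + 72 + 45) + 2008) + 2361 = (127 + 2008) + 2361 = 2135 + 2361 = 4496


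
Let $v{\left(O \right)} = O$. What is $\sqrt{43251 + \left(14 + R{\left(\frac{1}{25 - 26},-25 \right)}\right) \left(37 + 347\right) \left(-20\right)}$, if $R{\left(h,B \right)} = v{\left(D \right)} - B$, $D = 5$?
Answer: $3 i \sqrt{32741} \approx 542.83 i$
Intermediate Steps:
$R{\left(h,B \right)} = 5 - B$
$\sqrt{43251 + \left(14 + R{\left(\frac{1}{25 - 26},-25 \right)}\right) \left(37 + 347\right) \left(-20\right)} = \sqrt{43251 + \left(14 + \left(5 - -25\right)\right) \left(37 + 347\right) \left(-20\right)} = \sqrt{43251 + \left(14 + \left(5 + 25\right)\right) 384 \left(-20\right)} = \sqrt{43251 + \left(14 + 30\right) 384 \left(-20\right)} = \sqrt{43251 + 44 \cdot 384 \left(-20\right)} = \sqrt{43251 + 16896 \left(-20\right)} = \sqrt{43251 - 337920} = \sqrt{-294669} = 3 i \sqrt{32741}$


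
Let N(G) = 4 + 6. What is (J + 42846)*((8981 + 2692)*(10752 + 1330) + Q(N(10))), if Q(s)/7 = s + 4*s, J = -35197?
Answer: 1078765516864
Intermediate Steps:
N(G) = 10
Q(s) = 35*s (Q(s) = 7*(s + 4*s) = 7*(5*s) = 35*s)
(J + 42846)*((8981 + 2692)*(10752 + 1330) + Q(N(10))) = (-35197 + 42846)*((8981 + 2692)*(10752 + 1330) + 35*10) = 7649*(11673*12082 + 350) = 7649*(141033186 + 350) = 7649*141033536 = 1078765516864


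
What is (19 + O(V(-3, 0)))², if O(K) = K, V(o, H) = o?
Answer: 256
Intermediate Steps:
(19 + O(V(-3, 0)))² = (19 - 3)² = 16² = 256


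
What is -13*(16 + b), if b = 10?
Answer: -338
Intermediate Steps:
-13*(16 + b) = -13*(16 + 10) = -13*26 = -338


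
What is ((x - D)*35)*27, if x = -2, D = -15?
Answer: 12285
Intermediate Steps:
((x - D)*35)*27 = ((-2 - 1*(-15))*35)*27 = ((-2 + 15)*35)*27 = (13*35)*27 = 455*27 = 12285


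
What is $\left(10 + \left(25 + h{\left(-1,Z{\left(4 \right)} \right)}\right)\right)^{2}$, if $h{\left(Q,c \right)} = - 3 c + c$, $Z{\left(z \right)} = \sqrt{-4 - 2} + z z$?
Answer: $\left(3 - 2 i \sqrt{6}\right)^{2} \approx -15.0 - 29.394 i$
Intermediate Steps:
$Z{\left(z \right)} = z^{2} + i \sqrt{6}$ ($Z{\left(z \right)} = \sqrt{-6} + z^{2} = i \sqrt{6} + z^{2} = z^{2} + i \sqrt{6}$)
$h{\left(Q,c \right)} = - 2 c$
$\left(10 + \left(25 + h{\left(-1,Z{\left(4 \right)} \right)}\right)\right)^{2} = \left(10 + \left(25 - 2 \left(4^{2} + i \sqrt{6}\right)\right)\right)^{2} = \left(10 + \left(25 - 2 \left(16 + i \sqrt{6}\right)\right)\right)^{2} = \left(10 + \left(25 - \left(32 + 2 i \sqrt{6}\right)\right)\right)^{2} = \left(10 - \left(7 + 2 i \sqrt{6}\right)\right)^{2} = \left(3 - 2 i \sqrt{6}\right)^{2}$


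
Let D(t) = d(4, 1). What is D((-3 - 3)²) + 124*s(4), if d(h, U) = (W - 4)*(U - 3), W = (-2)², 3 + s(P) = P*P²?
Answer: 7564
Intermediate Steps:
s(P) = -3 + P³ (s(P) = -3 + P*P² = -3 + P³)
W = 4
d(h, U) = 0 (d(h, U) = (4 - 4)*(U - 3) = 0*(-3 + U) = 0)
D(t) = 0
D((-3 - 3)²) + 124*s(4) = 0 + 124*(-3 + 4³) = 0 + 124*(-3 + 64) = 0 + 124*61 = 0 + 7564 = 7564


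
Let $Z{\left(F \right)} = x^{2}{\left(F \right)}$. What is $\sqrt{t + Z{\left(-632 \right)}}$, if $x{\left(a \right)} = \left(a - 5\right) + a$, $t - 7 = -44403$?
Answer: $\sqrt{1565965} \approx 1251.4$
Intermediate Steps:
$t = -44396$ ($t = 7 - 44403 = -44396$)
$x{\left(a \right)} = -5 + 2 a$ ($x{\left(a \right)} = \left(-5 + a\right) + a = -5 + 2 a$)
$Z{\left(F \right)} = \left(-5 + 2 F\right)^{2}$
$\sqrt{t + Z{\left(-632 \right)}} = \sqrt{-44396 + \left(-5 + 2 \left(-632\right)\right)^{2}} = \sqrt{-44396 + \left(-5 - 1264\right)^{2}} = \sqrt{-44396 + \left(-1269\right)^{2}} = \sqrt{-44396 + 1610361} = \sqrt{1565965}$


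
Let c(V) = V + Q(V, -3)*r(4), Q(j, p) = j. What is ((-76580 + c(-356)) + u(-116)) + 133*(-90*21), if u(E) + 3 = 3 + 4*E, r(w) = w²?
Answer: -334466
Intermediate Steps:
u(E) = 4*E (u(E) = -3 + (3 + 4*E) = 4*E)
c(V) = 17*V (c(V) = V + V*4² = V + V*16 = V + 16*V = 17*V)
((-76580 + c(-356)) + u(-116)) + 133*(-90*21) = ((-76580 + 17*(-356)) + 4*(-116)) + 133*(-90*21) = ((-76580 - 6052) - 464) + 133*(-1890) = (-82632 - 464) - 251370 = -83096 - 251370 = -334466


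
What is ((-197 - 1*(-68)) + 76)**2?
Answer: 2809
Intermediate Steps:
((-197 - 1*(-68)) + 76)**2 = ((-197 + 68) + 76)**2 = (-129 + 76)**2 = (-53)**2 = 2809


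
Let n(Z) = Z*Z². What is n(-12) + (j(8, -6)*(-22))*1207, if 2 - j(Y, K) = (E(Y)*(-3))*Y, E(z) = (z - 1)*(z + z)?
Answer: -71431988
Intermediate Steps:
E(z) = 2*z*(-1 + z) (E(z) = (-1 + z)*(2*z) = 2*z*(-1 + z))
j(Y, K) = 2 + 6*Y²*(-1 + Y) (j(Y, K) = 2 - (2*Y*(-1 + Y))*(-3)*Y = 2 - (-6*Y*(-1 + Y))*Y = 2 - (-6)*Y²*(-1 + Y) = 2 + 6*Y²*(-1 + Y))
n(Z) = Z³
n(-12) + (j(8, -6)*(-22))*1207 = (-12)³ + ((2 + 6*8²*(-1 + 8))*(-22))*1207 = -1728 + ((2 + 6*64*7)*(-22))*1207 = -1728 + ((2 + 2688)*(-22))*1207 = -1728 + (2690*(-22))*1207 = -1728 - 59180*1207 = -1728 - 71430260 = -71431988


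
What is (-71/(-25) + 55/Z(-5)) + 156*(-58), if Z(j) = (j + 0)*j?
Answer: -226074/25 ≈ -9043.0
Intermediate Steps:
Z(j) = j² (Z(j) = j*j = j²)
(-71/(-25) + 55/Z(-5)) + 156*(-58) = (-71/(-25) + 55/((-5)²)) + 156*(-58) = (-71*(-1/25) + 55/25) - 9048 = (71/25 + 55*(1/25)) - 9048 = (71/25 + 11/5) - 9048 = 126/25 - 9048 = -226074/25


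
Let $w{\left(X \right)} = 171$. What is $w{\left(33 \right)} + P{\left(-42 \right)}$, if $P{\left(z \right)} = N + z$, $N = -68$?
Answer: $61$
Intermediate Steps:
$P{\left(z \right)} = -68 + z$
$w{\left(33 \right)} + P{\left(-42 \right)} = 171 - 110 = 61$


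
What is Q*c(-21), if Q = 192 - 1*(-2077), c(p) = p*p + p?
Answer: 952980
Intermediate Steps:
c(p) = p + p² (c(p) = p² + p = p + p²)
Q = 2269 (Q = 192 + 2077 = 2269)
Q*c(-21) = 2269*(-21*(1 - 21)) = 2269*(-21*(-20)) = 2269*420 = 952980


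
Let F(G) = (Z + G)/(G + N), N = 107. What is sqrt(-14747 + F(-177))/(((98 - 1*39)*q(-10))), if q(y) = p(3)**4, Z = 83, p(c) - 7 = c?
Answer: I*sqrt(18063430)/20650000 ≈ 0.00020582*I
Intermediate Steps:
p(c) = 7 + c
F(G) = (83 + G)/(107 + G) (F(G) = (83 + G)/(G + 107) = (83 + G)/(107 + G))
q(y) = 10000 (q(y) = (7 + 3)**4 = 10**4 = 10000)
sqrt(-14747 + F(-177))/(((98 - 1*39)*q(-10))) = sqrt(-14747 + (83 - 177)/(107 - 177))/(((98 - 1*39)*10000)) = sqrt(-14747 - 94/(-70))/(((98 - 39)*10000)) = sqrt(-14747 - 1/70*(-94))/((59*10000)) = sqrt(-14747 + 47/35)/590000 = sqrt(-516098/35)*(1/590000) = (I*sqrt(18063430)/35)*(1/590000) = I*sqrt(18063430)/20650000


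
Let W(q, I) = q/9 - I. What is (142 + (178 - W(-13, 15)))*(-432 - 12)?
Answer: -448144/3 ≈ -1.4938e+5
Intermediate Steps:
W(q, I) = -I + q/9 (W(q, I) = q*(⅑) - I = q/9 - I = -I + q/9)
(142 + (178 - W(-13, 15)))*(-432 - 12) = (142 + (178 - (-1*15 + (⅑)*(-13))))*(-432 - 12) = (142 + (178 - (-15 - 13/9)))*(-444) = (142 + (178 - 1*(-148/9)))*(-444) = (142 + (178 + 148/9))*(-444) = (142 + 1750/9)*(-444) = (3028/9)*(-444) = -448144/3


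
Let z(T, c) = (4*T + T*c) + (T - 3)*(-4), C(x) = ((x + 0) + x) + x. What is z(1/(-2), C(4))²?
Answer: 36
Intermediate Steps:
C(x) = 3*x (C(x) = (x + x) + x = 2*x + x = 3*x)
z(T, c) = 12 + T*c (z(T, c) = (4*T + T*c) + (-3 + T)*(-4) = (4*T + T*c) + (12 - 4*T) = 12 + T*c)
z(1/(-2), C(4))² = (12 + (3*4)/(-2))² = (12 - ½*12)² = (12 - 6)² = 6² = 36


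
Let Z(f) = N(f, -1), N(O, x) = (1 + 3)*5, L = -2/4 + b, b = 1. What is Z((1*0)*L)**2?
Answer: 400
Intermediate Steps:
L = 1/2 (L = -2/4 + 1 = -2*1/4 + 1 = -1/2 + 1 = 1/2 ≈ 0.50000)
N(O, x) = 20 (N(O, x) = 4*5 = 20)
Z(f) = 20
Z((1*0)*L)**2 = 20**2 = 400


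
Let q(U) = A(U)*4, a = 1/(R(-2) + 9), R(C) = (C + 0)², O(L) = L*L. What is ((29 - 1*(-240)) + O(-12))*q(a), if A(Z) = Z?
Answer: 1652/13 ≈ 127.08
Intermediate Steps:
O(L) = L²
R(C) = C²
a = 1/13 (a = 1/((-2)² + 9) = 1/(4 + 9) = 1/13 ≈ 0.076923)
q(U) = 4*U (q(U) = U*4 = 4*U)
((29 - 1*(-240)) + O(-12))*q(a) = ((29 - 1*(-240)) + (-12)²)*(4*(1/13)) = ((29 + 240) + 144)*(4/13) = (269 + 144)*(4/13) = 413*(4/13) = 1652/13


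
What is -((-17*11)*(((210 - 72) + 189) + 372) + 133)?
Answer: 130580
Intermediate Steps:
-((-17*11)*(((210 - 72) + 189) + 372) + 133) = -(-187*((138 + 189) + 372) + 133) = -(-187*(327 + 372) + 133) = -(-187*699 + 133) = -(-130713 + 133) = -1*(-130580) = 130580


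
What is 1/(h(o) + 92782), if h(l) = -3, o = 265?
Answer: 1/92779 ≈ 1.0778e-5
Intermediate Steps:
1/(h(o) + 92782) = 1/(-3 + 92782) = 1/92779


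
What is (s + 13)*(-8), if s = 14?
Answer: -216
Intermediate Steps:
(s + 13)*(-8) = (14 + 13)*(-8) = 27*(-8) = -216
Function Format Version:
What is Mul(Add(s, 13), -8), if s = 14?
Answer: -216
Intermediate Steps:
Mul(Add(s, 13), -8) = Mul(Add(14, 13), -8) = Mul(27, -8) = -216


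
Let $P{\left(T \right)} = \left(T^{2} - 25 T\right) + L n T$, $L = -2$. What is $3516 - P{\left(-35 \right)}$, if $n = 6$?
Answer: $996$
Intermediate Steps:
$P{\left(T \right)} = T^{2} - 37 T$ ($P{\left(T \right)} = \left(T^{2} - 25 T\right) + \left(-2\right) 6 T = \left(T^{2} - 25 T\right) - 12 T = T^{2} - 37 T$)
$3516 - P{\left(-35 \right)} = 3516 - - 35 \left(-37 - 35\right) = 3516 - \left(-35\right) \left(-72\right) = 3516 - 2520 = 996$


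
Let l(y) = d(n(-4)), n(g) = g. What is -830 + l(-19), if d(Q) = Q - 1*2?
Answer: -836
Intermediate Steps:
d(Q) = -2 + Q (d(Q) = Q - 2 = -2 + Q)
l(y) = -6 (l(y) = -2 - 4 = -6)
-830 + l(-19) = -830 - 6 = -836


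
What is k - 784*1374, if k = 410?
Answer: -1076806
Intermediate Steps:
k - 784*1374 = 410 - 784*1374 = 410 - 1077216 = -1076806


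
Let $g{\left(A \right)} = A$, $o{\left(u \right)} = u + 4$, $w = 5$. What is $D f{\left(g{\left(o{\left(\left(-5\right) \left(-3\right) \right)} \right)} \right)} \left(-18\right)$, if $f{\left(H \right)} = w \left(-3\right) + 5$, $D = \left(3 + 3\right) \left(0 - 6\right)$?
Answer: $-6480$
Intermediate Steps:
$o{\left(u \right)} = 4 + u$
$D = -36$ ($D = 6 \left(-6\right) = -36$)
$f{\left(H \right)} = -10$ ($f{\left(H \right)} = 5 \left(-3\right) + 5 = -15 + 5 = -10$)
$D f{\left(g{\left(o{\left(\left(-5\right) \left(-3\right) \right)} \right)} \right)} \left(-18\right) = \left(-36\right) \left(-10\right) \left(-18\right) = 360 \left(-18\right) = -6480$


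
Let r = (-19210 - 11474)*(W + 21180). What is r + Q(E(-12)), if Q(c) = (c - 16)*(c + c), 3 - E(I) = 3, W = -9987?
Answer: -343446012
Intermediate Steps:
E(I) = 0 (E(I) = 3 - 1*3 = 3 - 3 = 0)
r = -343446012 (r = (-19210 - 11474)*(-9987 + 21180) = -30684*11193 = -343446012)
Q(c) = 2*c*(-16 + c) (Q(c) = (-16 + c)*(2*c) = 2*c*(-16 + c))
r + Q(E(-12)) = -343446012 + 2*0*(-16 + 0) = -343446012 + 2*0*(-16) = -343446012 + 0 = -343446012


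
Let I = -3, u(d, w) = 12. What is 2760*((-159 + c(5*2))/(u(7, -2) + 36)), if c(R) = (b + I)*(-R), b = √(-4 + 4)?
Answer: -14835/2 ≈ -7417.5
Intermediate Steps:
b = 0 (b = √0 = 0)
c(R) = 3*R (c(R) = (0 - 3)*(-R) = -(-3)*R = 3*R)
2760*((-159 + c(5*2))/(u(7, -2) + 36)) = 2760*((-159 + 3*(5*2))/(12 + 36)) = 2760*((-159 + 3*10)/48) = 2760*((-159 + 30)*(1/48)) = 2760*(-129*1/48) = 2760*(-43/16) = -14835/2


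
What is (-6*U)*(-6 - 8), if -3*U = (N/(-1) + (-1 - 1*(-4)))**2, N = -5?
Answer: -1792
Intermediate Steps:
U = -64/3 (U = -(-5/(-1) + (-1 - 1*(-4)))**2/3 = -(-5*(-1) + (-1 + 4))**2/3 = -(5 + 3)**2/3 = -1/3*8**2 = -1/3*64 = -64/3 ≈ -21.333)
(-6*U)*(-6 - 8) = (-6*(-64/3))*(-6 - 8) = 128*(-14) = -1792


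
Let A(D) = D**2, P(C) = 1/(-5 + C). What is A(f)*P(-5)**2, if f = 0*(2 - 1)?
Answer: 0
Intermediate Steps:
f = 0 (f = 0*1 = 0)
A(f)*P(-5)**2 = 0**2*(1/(-5 - 5))**2 = 0*(1/(-10))**2 = 0*(-1/10)**2 = 0*(1/100) = 0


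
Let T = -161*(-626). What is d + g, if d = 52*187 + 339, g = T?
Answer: 110849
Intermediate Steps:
T = 100786
g = 100786
d = 10063 (d = 9724 + 339 = 10063)
d + g = 10063 + 100786 = 110849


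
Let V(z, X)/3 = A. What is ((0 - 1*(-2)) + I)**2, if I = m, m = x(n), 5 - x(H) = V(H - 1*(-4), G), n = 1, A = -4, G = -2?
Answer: 361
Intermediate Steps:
V(z, X) = -12 (V(z, X) = 3*(-4) = -12)
x(H) = 17 (x(H) = 5 - 1*(-12) = 5 + 12 = 17)
m = 17
I = 17
((0 - 1*(-2)) + I)**2 = ((0 - 1*(-2)) + 17)**2 = ((0 + 2) + 17)**2 = (2 + 17)**2 = 19**2 = 361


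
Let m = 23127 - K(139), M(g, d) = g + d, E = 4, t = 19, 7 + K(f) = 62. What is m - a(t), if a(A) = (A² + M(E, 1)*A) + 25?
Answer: 22591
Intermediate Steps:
K(f) = 55 (K(f) = -7 + 62 = 55)
M(g, d) = d + g
m = 23072 (m = 23127 - 1*55 = 23127 - 55 = 23072)
a(A) = 25 + A² + 5*A (a(A) = (A² + (1 + 4)*A) + 25 = (A² + 5*A) + 25 = 25 + A² + 5*A)
m - a(t) = 23072 - (25 + 19² + 5*19) = 23072 - (25 + 361 + 95) = 23072 - 1*481 = 23072 - 481 = 22591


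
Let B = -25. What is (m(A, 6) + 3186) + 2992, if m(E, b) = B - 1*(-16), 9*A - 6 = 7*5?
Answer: 6169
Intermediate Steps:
A = 41/9 (A = ⅔ + (7*5)/9 = ⅔ + (⅑)*35 = ⅔ + 35/9 = 41/9 ≈ 4.5556)
m(E, b) = -9 (m(E, b) = -25 - 1*(-16) = -25 + 16 = -9)
(m(A, 6) + 3186) + 2992 = (-9 + 3186) + 2992 = 3177 + 2992 = 6169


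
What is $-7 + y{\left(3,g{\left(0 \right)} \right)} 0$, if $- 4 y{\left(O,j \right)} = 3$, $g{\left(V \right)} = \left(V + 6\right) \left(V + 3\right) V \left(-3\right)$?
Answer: $-7$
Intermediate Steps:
$g{\left(V \right)} = - 3 V \left(3 + V\right) \left(6 + V\right)$ ($g{\left(V \right)} = \left(6 + V\right) \left(3 + V\right) V \left(-3\right) = \left(3 + V\right) \left(6 + V\right) V \left(-3\right) = V \left(3 + V\right) \left(6 + V\right) \left(-3\right) = - 3 V \left(3 + V\right) \left(6 + V\right)$)
$y{\left(O,j \right)} = - \frac{3}{4}$ ($y{\left(O,j \right)} = \left(- \frac{1}{4}\right) 3 = - \frac{3}{4}$)
$-7 + y{\left(3,g{\left(0 \right)} \right)} 0 = -7 - 0 = -7 + 0 = -7$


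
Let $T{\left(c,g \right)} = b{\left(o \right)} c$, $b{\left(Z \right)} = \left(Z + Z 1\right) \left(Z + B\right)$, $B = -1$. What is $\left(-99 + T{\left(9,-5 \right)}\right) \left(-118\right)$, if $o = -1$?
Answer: $7434$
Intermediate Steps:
$b{\left(Z \right)} = 2 Z \left(-1 + Z\right)$ ($b{\left(Z \right)} = \left(Z + Z 1\right) \left(Z - 1\right) = \left(Z + Z\right) \left(-1 + Z\right) = 2 Z \left(-1 + Z\right)$)
$T{\left(c,g \right)} = 4 c$ ($T{\left(c,g \right)} = 2 \left(-1\right) \left(-1 - 1\right) c = 2 \left(-1\right) \left(-2\right) c = 4 c$)
$\left(-99 + T{\left(9,-5 \right)}\right) \left(-118\right) = \left(-99 + 4 \cdot 9\right) \left(-118\right) = \left(-99 + 36\right) \left(-118\right) = \left(-63\right) \left(-118\right) = 7434$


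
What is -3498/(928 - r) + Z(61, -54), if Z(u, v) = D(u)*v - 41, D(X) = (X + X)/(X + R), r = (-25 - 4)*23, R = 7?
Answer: -345286/2465 ≈ -140.08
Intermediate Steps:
r = -667 (r = -29*23 = -667)
D(X) = 2*X/(7 + X) (D(X) = (X + X)/(X + 7) = (2*X)/(7 + X) = 2*X/(7 + X))
Z(u, v) = -41 + 2*u*v/(7 + u) (Z(u, v) = (2*u/(7 + u))*v - 41 = 2*u*v/(7 + u) - 41 = -41 + 2*u*v/(7 + u))
-3498/(928 - r) + Z(61, -54) = -3498/(928 - 1*(-667)) + (-287 - 41*61 + 2*61*(-54))/(7 + 61) = -3498/(928 + 667) + (-287 - 2501 - 6588)/68 = -3498/1595 + (1/68)*(-9376) = -3498*1/1595 - 2344/17 = -318/145 - 2344/17 = -345286/2465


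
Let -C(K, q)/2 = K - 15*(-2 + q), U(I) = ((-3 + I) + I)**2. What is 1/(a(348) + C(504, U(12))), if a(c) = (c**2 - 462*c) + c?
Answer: -1/27162 ≈ -3.6816e-5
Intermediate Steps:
a(c) = c**2 - 461*c
U(I) = (-3 + 2*I)**2
C(K, q) = -60 - 2*K + 30*q (C(K, q) = -2*(K - 15*(-2 + q)) = -2*(K + (30 - 15*q)) = -2*(30 + K - 15*q) = -60 - 2*K + 30*q)
1/(a(348) + C(504, U(12))) = 1/(348*(-461 + 348) + (-60 - 2*504 + 30*(-3 + 2*12)**2)) = 1/(348*(-113) + (-60 - 1008 + 30*(-3 + 24)**2)) = 1/(-39324 + (-60 - 1008 + 30*21**2)) = 1/(-39324 + (-60 - 1008 + 30*441)) = 1/(-39324 + (-60 - 1008 + 13230)) = 1/(-39324 + 12162) = 1/(-27162) = -1/27162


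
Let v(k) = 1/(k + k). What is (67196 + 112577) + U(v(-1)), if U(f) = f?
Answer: 359545/2 ≈ 1.7977e+5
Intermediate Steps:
v(k) = 1/(2*k)
(67196 + 112577) + U(v(-1)) = (67196 + 112577) + (½)/(-1) = 179773 + (½)*(-1) = 179773 - ½ = 359545/2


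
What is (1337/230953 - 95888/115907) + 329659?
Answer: 215235186563924/652904131 ≈ 3.2966e+5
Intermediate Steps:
(1337/230953 - 95888/115907) + 329659 = -536357405/652904131 + 329659 = 215235186563924/652904131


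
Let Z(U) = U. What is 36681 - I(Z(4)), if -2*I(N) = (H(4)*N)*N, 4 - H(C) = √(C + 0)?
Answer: 36697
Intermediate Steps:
H(C) = 4 - √C (H(C) = 4 - √(C + 0) = 4 - √C)
I(N) = -N² (I(N) = -(4 - √4)*N*N/2 = -(4 - 1*2)*N*N/2 = -(4 - 2)*N*N/2 = -2*N*N/2 = -N²)
36681 - I(Z(4)) = 36681 - (-1)*4² = 36681 - (-1)*16 = 36681 - 1*(-16) = 36681 + 16 = 36697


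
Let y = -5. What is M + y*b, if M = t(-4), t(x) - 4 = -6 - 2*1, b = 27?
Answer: -139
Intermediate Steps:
t(x) = -4 (t(x) = 4 + (-6 - 2*1) = 4 + (-6 - 2) = 4 - 8 = -4)
M = -4
M + y*b = -4 - 5*27 = -4 - 135 = -139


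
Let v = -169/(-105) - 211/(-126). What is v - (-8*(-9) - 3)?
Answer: -41401/630 ≈ -65.716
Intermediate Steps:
v = 2069/630 (v = -169*(-1/105) - 211*(-1/126) = 169/105 + 211/126 = 2069/630 ≈ 3.2841)
v - (-8*(-9) - 3) = 2069/630 - (-8*(-9) - 3) = 2069/630 - (72 - 3) = 2069/630 - 1*69 = 2069/630 - 69 = -41401/630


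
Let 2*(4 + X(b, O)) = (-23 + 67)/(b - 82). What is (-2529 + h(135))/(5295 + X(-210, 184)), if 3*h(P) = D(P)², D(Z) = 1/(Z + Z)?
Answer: -40375737827/84470141250 ≈ -0.47799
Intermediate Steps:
D(Z) = 1/(2*Z)
h(P) = 1/(12*P²) (h(P) = (1/(2*P))²/3 = (1/(4*P²))/3 = 1/(12*P²))
X(b, O) = -4 + 22/(-82 + b) (X(b, O) = -4 + ((-23 + 67)/(b - 82))/2 = -4 + (44/(-82 + b))/2 = -4 + 22/(-82 + b))
(-2529 + h(135))/(5295 + X(-210, 184)) = (-2529 + (1/12)/135²)/(5295 + 2*(175 - 2*(-210))/(-82 - 210)) = (-2529 + (1/12)*(1/18225))/(5295 + 2*(175 + 420)/(-292)) = (-2529 + 1/218700)/(5295 + 2*(-1/292)*595) = -553092299/(218700*(5295 - 595/146)) = -553092299/(218700*772475/146) = -553092299/218700*146/772475 = -40375737827/84470141250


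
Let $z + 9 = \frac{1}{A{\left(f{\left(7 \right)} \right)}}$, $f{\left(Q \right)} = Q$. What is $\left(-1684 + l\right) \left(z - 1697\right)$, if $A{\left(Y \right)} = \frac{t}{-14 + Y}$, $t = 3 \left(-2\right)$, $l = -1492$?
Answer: $\frac{16243652}{3} \approx 5.4146 \cdot 10^{6}$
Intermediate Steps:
$t = -6$
$A{\left(Y \right)} = - \frac{6}{-14 + Y}$ ($A{\left(Y \right)} = \frac{1}{-14 + Y} \left(-6\right) = - \frac{6}{-14 + Y}$)
$z = - \frac{47}{6}$ ($z = -9 + \frac{1}{\left(-6\right) \frac{1}{-14 + 7}} = -9 + \frac{1}{\left(-6\right) \frac{1}{-7}} = -9 + \frac{1}{\left(-6\right) \left(- \frac{1}{7}\right)} = -9 + \frac{1}{\frac{6}{7}} = -9 + \frac{7}{6} = - \frac{47}{6} \approx -7.8333$)
$\left(-1684 + l\right) \left(z - 1697\right) = \left(-1684 - 1492\right) \left(- \frac{47}{6} - 1697\right) = \left(-3176\right) \left(- \frac{10229}{6}\right) = \frac{16243652}{3}$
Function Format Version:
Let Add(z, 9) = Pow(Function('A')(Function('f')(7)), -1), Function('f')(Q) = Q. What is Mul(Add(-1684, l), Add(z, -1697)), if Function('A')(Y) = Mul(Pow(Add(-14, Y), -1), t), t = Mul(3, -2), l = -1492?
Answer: Rational(16243652, 3) ≈ 5.4146e+6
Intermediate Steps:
t = -6
Function('A')(Y) = Mul(-6, Pow(Add(-14, Y), -1)) (Function('A')(Y) = Mul(Pow(Add(-14, Y), -1), -6) = Mul(-6, Pow(Add(-14, Y), -1)))
z = Rational(-47, 6) (z = Add(-9, Pow(Mul(-6, Pow(Add(-14, 7), -1)), -1)) = Add(-9, Pow(Mul(-6, Pow(-7, -1)), -1)) = Add(-9, Pow(Mul(-6, Rational(-1, 7)), -1)) = Add(-9, Pow(Rational(6, 7), -1)) = Add(-9, Rational(7, 6)) = Rational(-47, 6) ≈ -7.8333)
Mul(Add(-1684, l), Add(z, -1697)) = Mul(Add(-1684, -1492), Add(Rational(-47, 6), -1697)) = Mul(-3176, Rational(-10229, 6)) = Rational(16243652, 3)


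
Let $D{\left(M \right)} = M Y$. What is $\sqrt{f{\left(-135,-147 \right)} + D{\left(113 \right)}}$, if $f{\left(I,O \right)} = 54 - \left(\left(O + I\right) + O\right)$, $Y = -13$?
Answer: $i \sqrt{986} \approx 31.401 i$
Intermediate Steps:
$D{\left(M \right)} = - 13 M$ ($D{\left(M \right)} = M \left(-13\right) = - 13 M$)
$f{\left(I,O \right)} = 54 - I - 2 O$ ($f{\left(I,O \right)} = 54 - \left(\left(I + O\right) + O\right) = 54 - \left(I + 2 O\right) = 54 - I - 2 O$)
$\sqrt{f{\left(-135,-147 \right)} + D{\left(113 \right)}} = \sqrt{\left(54 - -135 - -294\right) - 1469} = \sqrt{\left(54 + 135 + 294\right) - 1469} = \sqrt{483 - 1469} = \sqrt{-986} = i \sqrt{986}$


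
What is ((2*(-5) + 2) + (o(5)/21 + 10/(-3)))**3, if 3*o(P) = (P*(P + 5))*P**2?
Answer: 153990656/250047 ≈ 615.85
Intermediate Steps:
o(P) = P**3*(5 + P)/3 (o(P) = ((P*(P + 5))*P**2)/3 = ((P*(5 + P))*P**2)/3 = (P**3*(5 + P))/3 = P**3*(5 + P)/3)
((2*(-5) + 2) + (o(5)/21 + 10/(-3)))**3 = ((2*(-5) + 2) + (((1/3)*5**3*(5 + 5))/21 + 10/(-3)))**3 = ((-10 + 2) + (((1/3)*125*10)*(1/21) + 10*(-1/3)))**3 = (-8 + ((1250/3)*(1/21) - 10/3))**3 = (-8 + (1250/63 - 10/3))**3 = (-8 + 1040/63)**3 = (536/63)**3 = 153990656/250047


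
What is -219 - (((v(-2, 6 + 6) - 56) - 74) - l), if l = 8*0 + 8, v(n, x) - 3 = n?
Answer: -82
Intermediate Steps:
v(n, x) = 3 + n
l = 8 (l = 0 + 8 = 8)
-219 - (((v(-2, 6 + 6) - 56) - 74) - l) = -219 - ((((3 - 2) - 56) - 74) - 1*8) = -219 - (((1 - 56) - 74) - 8) = -219 - ((-55 - 74) - 8) = -219 - (-129 - 8) = -219 - 1*(-137) = -219 + 137 = -82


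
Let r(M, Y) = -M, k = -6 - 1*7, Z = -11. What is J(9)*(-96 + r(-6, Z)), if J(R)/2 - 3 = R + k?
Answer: 180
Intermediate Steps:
k = -13 (k = -6 - 7 = -13)
J(R) = -20 + 2*R (J(R) = 6 + 2*(R - 13) = 6 + 2*(-13 + R) = 6 + (-26 + 2*R) = -20 + 2*R)
J(9)*(-96 + r(-6, Z)) = (-20 + 2*9)*(-96 - 1*(-6)) = (-20 + 18)*(-96 + 6) = -2*(-90) = 180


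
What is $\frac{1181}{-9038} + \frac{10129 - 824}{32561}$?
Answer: $\frac{45644049}{294286318} \approx 0.1551$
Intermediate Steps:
$\frac{1181}{-9038} + \frac{10129 - 824}{32561} = 1181 \left(- \frac{1}{9038}\right) + \left(10129 - 824\right) \frac{1}{32561} = - \frac{1181}{9038} + 9305 \cdot \frac{1}{32561} = - \frac{1181}{9038} + \frac{9305}{32561} = \frac{45644049}{294286318}$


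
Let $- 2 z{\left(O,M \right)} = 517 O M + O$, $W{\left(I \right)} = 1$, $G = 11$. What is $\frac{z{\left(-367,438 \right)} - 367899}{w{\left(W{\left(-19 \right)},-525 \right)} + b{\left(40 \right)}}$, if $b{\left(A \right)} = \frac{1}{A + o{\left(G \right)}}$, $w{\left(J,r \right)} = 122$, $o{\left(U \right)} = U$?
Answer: $\frac{4200882801}{12446} \approx 3.3753 \cdot 10^{5}$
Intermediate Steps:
$z{\left(O,M \right)} = - \frac{O}{2} - \frac{517 M O}{2}$ ($z{\left(O,M \right)} = - \frac{517 O M + O}{2} = - \frac{517 M O + O}{2} = - \frac{O + 517 M O}{2} = - \frac{O}{2} - \frac{517 M O}{2}$)
$b{\left(A \right)} = \frac{1}{11 + A}$ ($b{\left(A \right)} = \frac{1}{A + 11} = \frac{1}{11 + A}$)
$\frac{z{\left(-367,438 \right)} - 367899}{w{\left(W{\left(-19 \right)},-525 \right)} + b{\left(40 \right)}} = \frac{\left(- \frac{1}{2}\right) \left(-367\right) \left(1 + 517 \cdot 438\right) - 367899}{122 + \frac{1}{11 + 40}} = \frac{\left(- \frac{1}{2}\right) \left(-367\right) \left(1 + 226446\right) - 367899}{122 + \frac{1}{51}} = \frac{\left(- \frac{1}{2}\right) \left(-367\right) 226447 - 367899}{122 + \frac{1}{51}} = \frac{\frac{83106049}{2} - 367899}{\frac{6223}{51}} = \frac{82370251}{2} \cdot \frac{51}{6223} = \frac{4200882801}{12446}$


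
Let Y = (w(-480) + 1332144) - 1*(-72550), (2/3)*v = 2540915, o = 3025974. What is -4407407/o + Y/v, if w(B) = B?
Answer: -8366103187781/7688742726210 ≈ -1.0881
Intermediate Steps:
v = 7622745/2 (v = (3/2)*2540915 = 7622745/2 ≈ 3.8114e+6)
Y = 1404214 (Y = (-480 + 1332144) - 1*(-72550) = 1331664 + 72550 = 1404214)
-4407407/o + Y/v = -4407407/3025974 + 1404214/(7622745/2) = -4407407*1/3025974 + 1404214*(2/7622745) = -4407407/3025974 + 2808428/7622745 = -8366103187781/7688742726210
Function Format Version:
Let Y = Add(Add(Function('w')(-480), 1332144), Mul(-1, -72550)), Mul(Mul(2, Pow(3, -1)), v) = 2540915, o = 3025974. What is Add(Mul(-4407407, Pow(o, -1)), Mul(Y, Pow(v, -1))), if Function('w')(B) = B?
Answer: Rational(-8366103187781, 7688742726210) ≈ -1.0881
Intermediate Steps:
v = Rational(7622745, 2) (v = Mul(Rational(3, 2), 2540915) = Rational(7622745, 2) ≈ 3.8114e+6)
Y = 1404214 (Y = Add(Add(-480, 1332144), Mul(-1, -72550)) = Add(1331664, 72550) = 1404214)
Add(Mul(-4407407, Pow(o, -1)), Mul(Y, Pow(v, -1))) = Add(Mul(-4407407, Pow(3025974, -1)), Mul(1404214, Pow(Rational(7622745, 2), -1))) = Add(Mul(-4407407, Rational(1, 3025974)), Mul(1404214, Rational(2, 7622745))) = Add(Rational(-4407407, 3025974), Rational(2808428, 7622745)) = Rational(-8366103187781, 7688742726210)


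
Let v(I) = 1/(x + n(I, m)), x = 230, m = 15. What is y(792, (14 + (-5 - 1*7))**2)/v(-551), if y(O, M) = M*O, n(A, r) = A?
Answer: -1016928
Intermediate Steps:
v(I) = 1/(230 + I)
y(792, (14 + (-5 - 1*7))**2)/v(-551) = ((14 + (-5 - 1*7))**2*792)/(1/(230 - 551)) = ((14 + (-5 - 7))**2*792)/(1/(-321)) = ((14 - 12)**2*792)/(-1/321) = (2**2*792)*(-321) = (4*792)*(-321) = 3168*(-321) = -1016928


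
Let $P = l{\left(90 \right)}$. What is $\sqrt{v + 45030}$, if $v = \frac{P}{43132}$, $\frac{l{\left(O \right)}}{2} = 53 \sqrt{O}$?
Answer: $\frac{\sqrt{20943108790680 + 3428994 \sqrt{10}}}{21566} \approx 212.2$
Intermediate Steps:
$l{\left(O \right)} = 106 \sqrt{O}$ ($l{\left(O \right)} = 2 \cdot 53 \sqrt{O} = 106 \sqrt{O}$)
$P = 318 \sqrt{10}$ ($P = 106 \sqrt{90} = 106 \cdot 3 \sqrt{10} = 318 \sqrt{10} \approx 1005.6$)
$v = \frac{159 \sqrt{10}}{21566}$ ($v = \frac{318 \sqrt{10}}{43132} = 318 \sqrt{10} \cdot \frac{1}{43132} = \frac{159 \sqrt{10}}{21566} \approx 0.023315$)
$\sqrt{v + 45030} = \sqrt{\frac{159 \sqrt{10}}{21566} + 45030} = \sqrt{45030 + \frac{159 \sqrt{10}}{21566}}$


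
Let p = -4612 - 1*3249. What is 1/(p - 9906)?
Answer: -1/17767 ≈ -5.6284e-5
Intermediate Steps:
p = -7861 (p = -4612 - 3249 = -7861)
1/(p - 9906) = 1/(-7861 - 9906) = 1/(-17767) = -1/17767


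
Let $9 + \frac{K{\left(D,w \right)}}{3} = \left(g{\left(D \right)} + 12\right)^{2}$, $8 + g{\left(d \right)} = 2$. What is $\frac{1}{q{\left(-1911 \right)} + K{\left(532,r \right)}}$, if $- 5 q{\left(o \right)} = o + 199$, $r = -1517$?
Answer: $\frac{5}{2117} \approx 0.0023618$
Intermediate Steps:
$g{\left(d \right)} = -6$ ($g{\left(d \right)} = -8 + 2 = -6$)
$K{\left(D,w \right)} = 81$ ($K{\left(D,w \right)} = -27 + 3 \left(-6 + 12\right)^{2} = -27 + 3 \cdot 6^{2} = -27 + 3 \cdot 36 = -27 + 108 = 81$)
$q{\left(o \right)} = - \frac{199}{5} - \frac{o}{5}$ ($q{\left(o \right)} = - \frac{o + 199}{5} = - \frac{199 + o}{5} = - \frac{199}{5} - \frac{o}{5}$)
$\frac{1}{q{\left(-1911 \right)} + K{\left(532,r \right)}} = \frac{1}{\left(- \frac{199}{5} - - \frac{1911}{5}\right) + 81} = \frac{1}{\left(- \frac{199}{5} + \frac{1911}{5}\right) + 81} = \frac{1}{\frac{1712}{5} + 81} = \frac{1}{\frac{2117}{5}} = \frac{5}{2117}$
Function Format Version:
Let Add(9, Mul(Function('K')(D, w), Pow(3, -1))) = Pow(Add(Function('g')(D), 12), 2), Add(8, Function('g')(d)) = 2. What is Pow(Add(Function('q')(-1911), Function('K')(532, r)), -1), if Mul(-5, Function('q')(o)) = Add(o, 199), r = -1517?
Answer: Rational(5, 2117) ≈ 0.0023618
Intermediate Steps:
Function('g')(d) = -6 (Function('g')(d) = Add(-8, 2) = -6)
Function('K')(D, w) = 81 (Function('K')(D, w) = Add(-27, Mul(3, Pow(Add(-6, 12), 2))) = Add(-27, Mul(3, Pow(6, 2))) = Add(-27, Mul(3, 36)) = Add(-27, 108) = 81)
Function('q')(o) = Add(Rational(-199, 5), Mul(Rational(-1, 5), o)) (Function('q')(o) = Mul(Rational(-1, 5), Add(o, 199)) = Mul(Rational(-1, 5), Add(199, o)) = Add(Rational(-199, 5), Mul(Rational(-1, 5), o)))
Pow(Add(Function('q')(-1911), Function('K')(532, r)), -1) = Pow(Add(Add(Rational(-199, 5), Mul(Rational(-1, 5), -1911)), 81), -1) = Pow(Add(Add(Rational(-199, 5), Rational(1911, 5)), 81), -1) = Pow(Add(Rational(1712, 5), 81), -1) = Pow(Rational(2117, 5), -1) = Rational(5, 2117)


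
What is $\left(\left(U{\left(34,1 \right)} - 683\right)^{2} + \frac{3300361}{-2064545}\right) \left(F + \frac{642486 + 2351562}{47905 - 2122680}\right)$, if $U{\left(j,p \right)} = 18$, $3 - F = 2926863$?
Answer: $- \frac{5544204537792821824320672}{4283466352375} \approx -1.2943 \cdot 10^{12}$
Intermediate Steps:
$F = -2926860$ ($F = 3 - 2926863 = -2926860$)
$\left(\left(U{\left(34,1 \right)} - 683\right)^{2} + \frac{3300361}{-2064545}\right) \left(F + \frac{642486 + 2351562}{47905 - 2122680}\right) = \left(\left(18 - 683\right)^{2} + \frac{3300361}{-2064545}\right) \left(-2926860 + \frac{642486 + 2351562}{47905 - 2122680}\right) = \left(\left(-665\right)^{2} + 3300361 \left(- \frac{1}{2064545}\right)\right) \left(-2926860 + \frac{2994048}{-2074775}\right) = \left(442225 - \frac{3300361}{2064545}\right) \left(-2926860 + 2994048 \left(- \frac{1}{2074775}\right)\right) = \frac{912990112264 \left(-2926860 - \frac{2994048}{2074775}\right)}{2064545} = \frac{912990112264}{2064545} \left(- \frac{6072578950548}{2074775}\right) = - \frac{5544204537792821824320672}{4283466352375}$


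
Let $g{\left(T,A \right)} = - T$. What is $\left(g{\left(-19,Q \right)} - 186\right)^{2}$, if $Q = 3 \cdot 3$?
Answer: $27889$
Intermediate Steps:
$Q = 9$
$\left(g{\left(-19,Q \right)} - 186\right)^{2} = \left(\left(-1\right) \left(-19\right) - 186\right)^{2} = \left(19 - 186\right)^{2} = \left(-167\right)^{2} = 27889$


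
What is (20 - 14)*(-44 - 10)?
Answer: -324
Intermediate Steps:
(20 - 14)*(-44 - 10) = 6*(-54) = -324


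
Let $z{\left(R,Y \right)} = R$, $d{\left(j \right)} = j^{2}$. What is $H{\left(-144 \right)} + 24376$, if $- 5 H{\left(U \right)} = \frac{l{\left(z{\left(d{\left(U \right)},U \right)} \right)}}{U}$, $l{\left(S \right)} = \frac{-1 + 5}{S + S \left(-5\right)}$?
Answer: $\frac{363931729919}{14929920} \approx 24376.0$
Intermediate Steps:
$l{\left(S \right)} = - \frac{1}{S}$ ($l{\left(S \right)} = \frac{4}{S - 5 S} = \frac{4}{\left(-4\right) S} = 4 \left(- \frac{1}{4 S}\right) = - \frac{1}{S}$)
$H{\left(U \right)} = \frac{1}{5 U^{3}}$ ($H{\left(U \right)} = - \frac{- \frac{1}{U^{2}} \frac{1}{U}}{5} = - \frac{\left(-1\right) \frac{1}{U^{3}}}{5} = \frac{1}{5 U^{3}}$)
$H{\left(-144 \right)} + 24376 = \frac{1}{5 \left(-2985984\right)} + 24376 = \frac{1}{5} \left(- \frac{1}{2985984}\right) + 24376 = - \frac{1}{14929920} + 24376 = \frac{363931729919}{14929920}$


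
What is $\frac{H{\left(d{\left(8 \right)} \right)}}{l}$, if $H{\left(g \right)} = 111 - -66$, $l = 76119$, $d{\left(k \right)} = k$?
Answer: $\frac{59}{25373} \approx 0.0023253$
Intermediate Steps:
$H{\left(g \right)} = 177$ ($H{\left(g \right)} = 111 + 66 = 177$)
$\frac{H{\left(d{\left(8 \right)} \right)}}{l} = \frac{177}{76119} = 177 \cdot \frac{1}{76119} = \frac{59}{25373}$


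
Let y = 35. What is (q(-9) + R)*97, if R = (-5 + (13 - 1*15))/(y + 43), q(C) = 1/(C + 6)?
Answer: -1067/26 ≈ -41.038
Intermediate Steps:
q(C) = 1/(6 + C)
R = -7/78 (R = (-5 + (13 - 1*15))/(35 + 43) = (-5 + (13 - 15))/78 = (-5 - 2)*(1/78) = -7*1/78 = -7/78 ≈ -0.089744)
(q(-9) + R)*97 = (1/(6 - 9) - 7/78)*97 = (1/(-3) - 7/78)*97 = (-⅓ - 7/78)*97 = -11/26*97 = -1067/26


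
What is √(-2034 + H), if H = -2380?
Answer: I*√4414 ≈ 66.438*I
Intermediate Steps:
√(-2034 + H) = √(-2034 - 2380) = √(-4414) = I*√4414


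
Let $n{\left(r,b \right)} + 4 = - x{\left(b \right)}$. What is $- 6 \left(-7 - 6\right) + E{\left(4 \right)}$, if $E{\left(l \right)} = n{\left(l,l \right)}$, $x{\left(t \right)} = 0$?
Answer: $74$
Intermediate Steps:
$n{\left(r,b \right)} = -4$ ($n{\left(r,b \right)} = -4 - 0 = -4 + 0 = -4$)
$E{\left(l \right)} = -4$
$- 6 \left(-7 - 6\right) + E{\left(4 \right)} = - 6 \left(-7 - 6\right) - 4 = \left(-6\right) \left(-13\right) - 4 = 78 - 4 = 74$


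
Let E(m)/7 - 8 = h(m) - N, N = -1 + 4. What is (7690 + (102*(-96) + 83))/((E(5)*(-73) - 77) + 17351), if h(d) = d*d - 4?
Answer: -2019/3988 ≈ -0.50627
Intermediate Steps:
N = 3
h(d) = -4 + d² (h(d) = d² - 4 = -4 + d²)
E(m) = 7 + 7*m² (E(m) = 56 + 7*((-4 + m²) - 1*3) = 56 + 7*((-4 + m²) - 3) = 56 + 7*(-7 + m²) = 56 + (-49 + 7*m²) = 7 + 7*m²)
(7690 + (102*(-96) + 83))/((E(5)*(-73) - 77) + 17351) = (7690 + (102*(-96) + 83))/(((7 + 7*5²)*(-73) - 77) + 17351) = (7690 + (-9792 + 83))/(((7 + 7*25)*(-73) - 77) + 17351) = (7690 - 9709)/(((7 + 175)*(-73) - 77) + 17351) = -2019/((182*(-73) - 77) + 17351) = -2019/((-13286 - 77) + 17351) = -2019/(-13363 + 17351) = -2019/3988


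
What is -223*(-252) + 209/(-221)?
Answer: 12419107/221 ≈ 56195.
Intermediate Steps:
-223*(-252) + 209/(-221) = 56196 + 209*(-1/221) = 56196 - 209/221 = 12419107/221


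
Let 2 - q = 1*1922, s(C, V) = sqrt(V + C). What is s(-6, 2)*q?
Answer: -3840*I ≈ -3840.0*I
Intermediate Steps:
s(C, V) = sqrt(C + V)
q = -1920 (q = 2 - 1922 = -1920)
s(-6, 2)*q = sqrt(-6 + 2)*(-1920) = sqrt(-4)*(-1920) = (2*I)*(-1920) = -3840*I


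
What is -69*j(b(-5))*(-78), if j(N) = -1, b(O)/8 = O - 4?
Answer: -5382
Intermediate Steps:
b(O) = -32 + 8*O (b(O) = 8*(O - 4) = 8*(-4 + O) = -32 + 8*O)
-69*j(b(-5))*(-78) = -69*(-1)*(-78) = 69*(-78) = -5382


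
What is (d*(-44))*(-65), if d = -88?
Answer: -251680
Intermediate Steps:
(d*(-44))*(-65) = -88*(-44)*(-65) = 3872*(-65) = -251680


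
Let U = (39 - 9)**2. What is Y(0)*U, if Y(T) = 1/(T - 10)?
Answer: -90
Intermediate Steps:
U = 900 (U = 30**2 = 900)
Y(T) = 1/(-10 + T)
Y(0)*U = 900/(-10 + 0) = 900/(-10) = -1/10*900 = -90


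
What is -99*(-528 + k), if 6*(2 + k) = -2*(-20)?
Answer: 51810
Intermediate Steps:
k = 14/3 (k = -2 + (-2*(-20))/6 = -2 + (1/6)*40 = -2 + 20/3 = 14/3 ≈ 4.6667)
-99*(-528 + k) = -99*(-528 + 14/3) = -99*(-1570/3) = 51810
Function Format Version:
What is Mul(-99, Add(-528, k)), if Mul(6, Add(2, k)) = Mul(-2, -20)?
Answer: 51810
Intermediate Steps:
k = Rational(14, 3) (k = Add(-2, Mul(Rational(1, 6), Mul(-2, -20))) = Add(-2, Mul(Rational(1, 6), 40)) = Add(-2, Rational(20, 3)) = Rational(14, 3) ≈ 4.6667)
Mul(-99, Add(-528, k)) = Mul(-99, Add(-528, Rational(14, 3))) = Mul(-99, Rational(-1570, 3)) = 51810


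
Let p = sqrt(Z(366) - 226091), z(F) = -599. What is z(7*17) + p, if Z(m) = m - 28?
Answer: -599 + I*sqrt(225753) ≈ -599.0 + 475.13*I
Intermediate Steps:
Z(m) = -28 + m
p = I*sqrt(225753) (p = sqrt((-28 + 366) - 226091) = sqrt(338 - 226091) = sqrt(-225753) = I*sqrt(225753) ≈ 475.13*I)
z(7*17) + p = -599 + I*sqrt(225753)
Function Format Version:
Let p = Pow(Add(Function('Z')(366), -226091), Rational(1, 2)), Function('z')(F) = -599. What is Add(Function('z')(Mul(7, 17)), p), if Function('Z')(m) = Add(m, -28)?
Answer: Add(-599, Mul(I, Pow(225753, Rational(1, 2)))) ≈ Add(-599.00, Mul(475.13, I))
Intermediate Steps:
Function('Z')(m) = Add(-28, m)
p = Mul(I, Pow(225753, Rational(1, 2))) (p = Pow(Add(Add(-28, 366), -226091), Rational(1, 2)) = Pow(Add(338, -226091), Rational(1, 2)) = Pow(-225753, Rational(1, 2)) = Mul(I, Pow(225753, Rational(1, 2))) ≈ Mul(475.13, I))
Add(Function('z')(Mul(7, 17)), p) = Add(-599, Mul(I, Pow(225753, Rational(1, 2))))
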